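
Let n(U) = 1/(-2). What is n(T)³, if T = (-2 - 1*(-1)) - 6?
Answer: -⅛ ≈ -0.12500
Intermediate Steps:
T = -7 (T = (-2 + 1) - 6 = -1 - 6 = -7)
n(U) = -½
n(T)³ = (-½)³ = -⅛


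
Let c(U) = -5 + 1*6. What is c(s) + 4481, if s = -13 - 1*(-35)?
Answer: 4482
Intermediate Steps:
s = 22 (s = -13 + 35 = 22)
c(U) = 1 (c(U) = -5 + 6 = 1)
c(s) + 4481 = 1 + 4481 = 4482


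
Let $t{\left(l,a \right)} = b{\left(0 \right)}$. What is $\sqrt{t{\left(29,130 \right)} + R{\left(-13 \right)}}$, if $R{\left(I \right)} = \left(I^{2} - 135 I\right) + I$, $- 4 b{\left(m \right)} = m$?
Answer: $7 \sqrt{39} \approx 43.715$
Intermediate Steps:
$b{\left(m \right)} = - \frac{m}{4}$
$t{\left(l,a \right)} = 0$ ($t{\left(l,a \right)} = \left(- \frac{1}{4}\right) 0 = 0$)
$R{\left(I \right)} = I^{2} - 134 I$
$\sqrt{t{\left(29,130 \right)} + R{\left(-13 \right)}} = \sqrt{0 - 13 \left(-134 - 13\right)} = \sqrt{0 - -1911} = \sqrt{0 + 1911} = \sqrt{1911} = 7 \sqrt{39}$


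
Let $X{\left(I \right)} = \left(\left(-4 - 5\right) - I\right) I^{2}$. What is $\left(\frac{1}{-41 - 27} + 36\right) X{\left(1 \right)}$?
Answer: $- \frac{12235}{34} \approx -359.85$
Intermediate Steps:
$X{\left(I \right)} = I^{2} \left(-9 - I\right)$ ($X{\left(I \right)} = \left(\left(-4 - 5\right) - I\right) I^{2} = \left(-9 - I\right) I^{2} = I^{2} \left(-9 - I\right)$)
$\left(\frac{1}{-41 - 27} + 36\right) X{\left(1 \right)} = \left(\frac{1}{-41 - 27} + 36\right) 1^{2} \left(-9 - 1\right) = \left(\frac{1}{-68} + 36\right) 1 \left(-9 - 1\right) = \left(- \frac{1}{68} + 36\right) 1 \left(-10\right) = \frac{2447}{68} \left(-10\right) = - \frac{12235}{34}$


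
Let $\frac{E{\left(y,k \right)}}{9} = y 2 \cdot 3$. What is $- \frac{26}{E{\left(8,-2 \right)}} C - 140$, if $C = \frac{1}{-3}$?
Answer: $- \frac{90707}{648} \approx -139.98$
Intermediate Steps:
$C = - \frac{1}{3} \approx -0.33333$
$E{\left(y,k \right)} = 54 y$ ($E{\left(y,k \right)} = 9 y 2 \cdot 3 = 9 \cdot 2 y 3 = 9 \cdot 6 y = 54 y$)
$- \frac{26}{E{\left(8,-2 \right)}} C - 140 = - \frac{26}{54 \cdot 8} \left(- \frac{1}{3}\right) - 140 = - \frac{26}{432} \left(- \frac{1}{3}\right) - 140 = \left(-26\right) \frac{1}{432} \left(- \frac{1}{3}\right) - 140 = \left(- \frac{13}{216}\right) \left(- \frac{1}{3}\right) - 140 = \frac{13}{648} - 140 = - \frac{90707}{648}$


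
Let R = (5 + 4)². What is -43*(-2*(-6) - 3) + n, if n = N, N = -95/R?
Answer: -31442/81 ≈ -388.17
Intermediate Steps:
R = 81 (R = 9² = 81)
N = -95/81 ≈ -1.1728
n = -95/81 ≈ -1.1728
-43*(-2*(-6) - 3) + n = -43*(-2*(-6) - 3) - 95/81 = -43*(12 - 3) - 95/81 = -43*9 - 95/81 = -387 - 95/81 = -31442/81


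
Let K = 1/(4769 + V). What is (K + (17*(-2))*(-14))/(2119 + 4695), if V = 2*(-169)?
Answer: 2109157/30192834 ≈ 0.069856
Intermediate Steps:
V = -338
K = 1/4431 (K = 1/(4769 - 338) = 1/4431 ≈ 0.00022568)
(K + (17*(-2))*(-14))/(2119 + 4695) = (1/4431 + (17*(-2))*(-14))/(2119 + 4695) = (1/4431 - 34*(-14))/6814 = (1/4431 + 476)*(1/6814) = (2109157/4431)*(1/6814) = 2109157/30192834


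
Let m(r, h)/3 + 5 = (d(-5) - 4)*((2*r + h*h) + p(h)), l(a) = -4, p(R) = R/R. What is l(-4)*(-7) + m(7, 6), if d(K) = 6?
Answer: 319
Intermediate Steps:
p(R) = 1
m(r, h) = -9 + 6*h² + 12*r (m(r, h) = -15 + 3*((6 - 4)*((2*r + h*h) + 1)) = -15 + 3*(2*((2*r + h²) + 1)) = -15 + 3*(2*((h² + 2*r) + 1)) = -15 + 3*(2*(1 + h² + 2*r)) = -15 + 3*(2 + 2*h² + 4*r) = -15 + (6 + 6*h² + 12*r) = -9 + 6*h² + 12*r)
l(-4)*(-7) + m(7, 6) = -4*(-7) + (-9 + 6*6² + 12*7) = 28 + (-9 + 6*36 + 84) = 28 + (-9 + 216 + 84) = 28 + 291 = 319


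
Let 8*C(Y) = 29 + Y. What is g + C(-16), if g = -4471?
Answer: -35755/8 ≈ -4469.4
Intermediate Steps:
C(Y) = 29/8 + Y/8 (C(Y) = (29 + Y)/8 = 29/8 + Y/8)
g + C(-16) = -4471 + (29/8 + (⅛)*(-16)) = -4471 + (29/8 - 2) = -4471 + 13/8 = -35755/8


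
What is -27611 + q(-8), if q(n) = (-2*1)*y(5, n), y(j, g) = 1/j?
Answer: -138057/5 ≈ -27611.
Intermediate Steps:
q(n) = -⅖ (q(n) = -2*1/5 = -2*⅕ = -⅖)
-27611 + q(-8) = -27611 - ⅖ = -138057/5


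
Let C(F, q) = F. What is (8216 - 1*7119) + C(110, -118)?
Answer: 1207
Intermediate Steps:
(8216 - 1*7119) + C(110, -118) = (8216 - 1*7119) + 110 = (8216 - 7119) + 110 = 1097 + 110 = 1207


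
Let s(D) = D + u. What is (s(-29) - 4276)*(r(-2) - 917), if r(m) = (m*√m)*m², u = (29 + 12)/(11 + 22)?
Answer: 130236008/33 + 1136192*I*√2/33 ≈ 3.9465e+6 + 48691.0*I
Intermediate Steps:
u = 41/33 ≈ 1.2424
r(m) = m^(7/2) (r(m) = m^(3/2)*m² = m^(7/2))
s(D) = 41/33 + D (s(D) = D + 41/33 = 41/33 + D)
(s(-29) - 4276)*(r(-2) - 917) = ((41/33 - 29) - 4276)*((-2)^(7/2) - 917) = (-916/33 - 4276)*(-8*I*√2 - 917) = -142024*(-917 - 8*I*√2)/33 = 130236008/33 + 1136192*I*√2/33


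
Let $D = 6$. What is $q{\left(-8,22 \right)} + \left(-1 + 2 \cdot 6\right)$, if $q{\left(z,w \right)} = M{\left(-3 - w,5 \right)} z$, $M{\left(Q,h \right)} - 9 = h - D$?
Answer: $-53$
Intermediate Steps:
$M{\left(Q,h \right)} = 3 + h$ ($M{\left(Q,h \right)} = 9 + \left(h - 6\right) = 9 + \left(-6 + h\right) = 3 + h$)
$q{\left(z,w \right)} = 8 z$ ($q{\left(z,w \right)} = \left(3 + 5\right) z = 8 z$)
$q{\left(-8,22 \right)} + \left(-1 + 2 \cdot 6\right) = 8 \left(-8\right) + \left(-1 + 2 \cdot 6\right) = -64 + \left(-1 + 12\right) = -64 + 11 = -53$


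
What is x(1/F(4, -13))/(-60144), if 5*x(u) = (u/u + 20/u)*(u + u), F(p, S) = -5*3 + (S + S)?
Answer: -39/293560 ≈ -0.00013285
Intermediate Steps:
F(p, S) = -15 + 2*S
x(u) = 2*u*(1 + 20/u)/5 (x(u) = ((u/u + 20/u)*(u + u))/5 = ((1 + 20/u)*(2*u))/5 = (2*u*(1 + 20/u))/5 = 2*u*(1 + 20/u)/5)
x(1/F(4, -13))/(-60144) = (8 + 2/(5*(-15 + 2*(-13))))/(-60144) = (8 + 2/(5*(-15 - 26)))*(-1/60144) = (8 + (⅖)/(-41))*(-1/60144) = (8 + (⅖)*(-1/41))*(-1/60144) = (8 - 2/205)*(-1/60144) = (1638/205)*(-1/60144) = -39/293560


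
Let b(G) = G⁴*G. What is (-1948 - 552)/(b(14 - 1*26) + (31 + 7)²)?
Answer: 625/61847 ≈ 0.010106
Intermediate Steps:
b(G) = G⁵
(-1948 - 552)/(b(14 - 1*26) + (31 + 7)²) = (-1948 - 552)/((14 - 1*26)⁵ + (31 + 7)²) = -2500/((14 - 26)⁵ + 38²) = -2500/((-12)⁵ + 1444) = -2500/(-248832 + 1444) = -2500/(-247388) = -2500*(-1/247388) = 625/61847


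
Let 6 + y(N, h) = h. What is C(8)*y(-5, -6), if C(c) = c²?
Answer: -768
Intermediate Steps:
y(N, h) = -6 + h
C(8)*y(-5, -6) = 8²*(-6 - 6) = 64*(-12) = -768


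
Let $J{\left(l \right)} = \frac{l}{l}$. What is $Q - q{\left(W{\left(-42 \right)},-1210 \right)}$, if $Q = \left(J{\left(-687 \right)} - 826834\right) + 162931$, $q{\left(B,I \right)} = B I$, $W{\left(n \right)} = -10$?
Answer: $-676002$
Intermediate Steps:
$J{\left(l \right)} = 1$
$Q = -663902$ ($Q = \left(1 - 826834\right) + 162931 = -826833 + 162931 = -663902$)
$Q - q{\left(W{\left(-42 \right)},-1210 \right)} = -663902 - \left(-10\right) \left(-1210\right) = -663902 - 12100 = -676002$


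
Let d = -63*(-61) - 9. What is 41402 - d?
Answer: 37568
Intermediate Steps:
d = 3834 (d = 3843 - 9 = 3834)
41402 - d = 41402 - 1*3834 = 41402 - 3834 = 37568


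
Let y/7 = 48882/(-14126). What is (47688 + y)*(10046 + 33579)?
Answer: 2098046262375/1009 ≈ 2.0793e+9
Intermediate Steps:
y = -24441/1009 (y = 7*(48882/(-14126)) = 7*(48882*(-1/14126)) = 7*(-24441/7063) = -24441/1009 ≈ -24.223)
(47688 + y)*(10046 + 33579) = (47688 - 24441/1009)*(10046 + 33579) = (48092751/1009)*43625 = 2098046262375/1009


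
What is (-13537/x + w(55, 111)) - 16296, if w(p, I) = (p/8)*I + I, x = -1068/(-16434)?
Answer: -159291747/712 ≈ -2.2372e+5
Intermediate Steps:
x = 178/2739 (x = -1068*(-1/16434) = 178/2739 ≈ 0.064987)
w(p, I) = I + I*p/8 (w(p, I) = (p*(1/8))*I + I = (p/8)*I + I = I*p/8 + I = I + I*p/8)
(-13537/x + w(55, 111)) - 16296 = (-13537/178/2739 + (1/8)*111*(8 + 55)) - 16296 = (-13537*2739/178 + (1/8)*111*63) - 16296 = (-37077843/178 + 6993/8) - 16296 = -147688995/712 - 16296 = -159291747/712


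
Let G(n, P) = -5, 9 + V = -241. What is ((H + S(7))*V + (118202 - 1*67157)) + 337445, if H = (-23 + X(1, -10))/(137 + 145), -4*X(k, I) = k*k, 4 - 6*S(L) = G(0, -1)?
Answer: 72969495/188 ≈ 3.8814e+5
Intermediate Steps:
V = -250 (V = -9 - 241 = -250)
S(L) = 3/2 (S(L) = ⅔ - ⅙*(-5) = ⅔ + ⅚ = 3/2)
X(k, I) = -k²/4 (X(k, I) = -k*k/4 = -k²/4)
H = -31/376 (H = (-23 - ¼*1²)/(137 + 145) = (-23 - ¼*1)/282 = (-23 - ¼)*(1/282) = -93/4*1/282 = -31/376 ≈ -0.082447)
((H + S(7))*V + (118202 - 1*67157)) + 337445 = ((-31/376 + 3/2)*(-250) + (118202 - 1*67157)) + 337445 = ((533/376)*(-250) + (118202 - 67157)) + 337445 = (-66625/188 + 51045) + 337445 = 9529835/188 + 337445 = 72969495/188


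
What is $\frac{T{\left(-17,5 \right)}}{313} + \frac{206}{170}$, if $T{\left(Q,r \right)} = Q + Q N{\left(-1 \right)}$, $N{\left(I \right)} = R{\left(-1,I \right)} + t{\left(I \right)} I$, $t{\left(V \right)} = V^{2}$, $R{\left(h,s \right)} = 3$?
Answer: $\frac{27904}{26605} \approx 1.0488$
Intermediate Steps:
$N{\left(I \right)} = 3 + I^{3}$ ($N{\left(I \right)} = 3 + I^{2} I = 3 + I^{3}$)
$T{\left(Q,r \right)} = 3 Q$ ($T{\left(Q,r \right)} = Q + Q \left(3 + \left(-1\right)^{3}\right) = Q + Q \left(3 - 1\right) = Q + Q 2 = Q + 2 Q = 3 Q$)
$\frac{T{\left(-17,5 \right)}}{313} + \frac{206}{170} = \frac{3 \left(-17\right)}{313} + \frac{206}{170} = \left(-51\right) \frac{1}{313} + 206 \cdot \frac{1}{170} = - \frac{51}{313} + \frac{103}{85} = \frac{27904}{26605}$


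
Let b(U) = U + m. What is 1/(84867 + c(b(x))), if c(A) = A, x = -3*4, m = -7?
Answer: 1/84848 ≈ 1.1786e-5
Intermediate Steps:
x = -12
b(U) = -7 + U (b(U) = U - 7 = -7 + U)
1/(84867 + c(b(x))) = 1/(84867 + (-7 - 12)) = 1/(84867 - 19) = 1/84848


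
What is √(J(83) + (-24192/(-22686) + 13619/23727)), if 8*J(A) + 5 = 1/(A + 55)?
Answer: √69228848070965626923/8253484404 ≈ 1.0081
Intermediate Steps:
J(A) = -5/8 + 1/(8*(55 + A)) (J(A) = -5/8 + 1/(8*(A + 55)) = -5/8 + 1/(8*(55 + A)))
√(J(83) + (-24192/(-22686) + 13619/23727)) = √((-274 - 5*83)/(8*(55 + 83)) + (-24192/(-22686) + 13619/23727)) = √((⅛)*(-274 - 415)/138 + (-24192*(-1/22686) + 13619*(1/23727))) = √((⅛)*(1/138)*(-689) + (4032/3781 + 13619/23727)) = √(-689/1104 + 147160703/89711787) = √(33551331623/33013937616) = √69228848070965626923/8253484404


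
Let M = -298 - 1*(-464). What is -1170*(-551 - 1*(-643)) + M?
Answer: -107474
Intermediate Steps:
M = 166 (M = -298 + 464 = 166)
-1170*(-551 - 1*(-643)) + M = -1170*(-551 - 1*(-643)) + 166 = -1170*(-551 + 643) + 166 = -1170*92 + 166 = -107640 + 166 = -107474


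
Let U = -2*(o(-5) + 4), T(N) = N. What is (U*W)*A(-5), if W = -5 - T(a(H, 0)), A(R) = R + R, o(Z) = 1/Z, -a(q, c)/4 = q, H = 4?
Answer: 836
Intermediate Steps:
a(q, c) = -4*q
A(R) = 2*R
W = 11 (W = -5 - (-4)*4 = -5 - 1*(-16) = -5 + 16 = 11)
U = -38/5 (U = -2*(1/(-5) + 4) = -2*(-1/5 + 4) = -2*19/5 = -38/5 ≈ -7.6000)
(U*W)*A(-5) = (-38/5*11)*(2*(-5)) = -418/5*(-10) = 836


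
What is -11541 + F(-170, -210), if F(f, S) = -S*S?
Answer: -55641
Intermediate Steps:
F(f, S) = -S²
-11541 + F(-170, -210) = -11541 - 1*(-210)² = -11541 - 1*44100 = -11541 - 44100 = -55641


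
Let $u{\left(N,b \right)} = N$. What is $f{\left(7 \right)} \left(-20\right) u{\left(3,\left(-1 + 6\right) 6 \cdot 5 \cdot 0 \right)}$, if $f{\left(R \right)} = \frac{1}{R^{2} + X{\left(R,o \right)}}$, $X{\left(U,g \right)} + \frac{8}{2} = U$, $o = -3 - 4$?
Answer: $- \frac{15}{13} \approx -1.1538$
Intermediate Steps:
$o = -7$ ($o = -3 - 4 = -7$)
$X{\left(U,g \right)} = -4 + U$
$f{\left(R \right)} = \frac{1}{-4 + R + R^{2}}$ ($f{\left(R \right)} = \frac{1}{R^{2} + \left(-4 + R\right)} = \frac{1}{-4 + R + R^{2}}$)
$f{\left(7 \right)} \left(-20\right) u{\left(3,\left(-1 + 6\right) 6 \cdot 5 \cdot 0 \right)} = \frac{1}{-4 + 7 + 7^{2}} \left(-20\right) 3 = \frac{1}{-4 + 7 + 49} \left(-20\right) 3 = \frac{1}{52} \left(-20\right) 3 = \left(- \frac{5}{13}\right) 3 = - \frac{15}{13}$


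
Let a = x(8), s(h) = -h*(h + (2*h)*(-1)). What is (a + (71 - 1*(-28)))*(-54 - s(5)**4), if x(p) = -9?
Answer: -35161110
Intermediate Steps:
s(h) = h**2 (s(h) = -h*(h - 2*h) = -h*(-h) = -(-1)*h**2 = h**2)
a = -9
(a + (71 - 1*(-28)))*(-54 - s(5)**4) = (-9 + (71 - 1*(-28)))*(-54 - (5**2)**4) = (-9 + (71 + 28))*(-54 - 1*25**4) = (-9 + 99)*(-54 - 1*390625) = 90*(-54 - 390625) = 90*(-390679) = -35161110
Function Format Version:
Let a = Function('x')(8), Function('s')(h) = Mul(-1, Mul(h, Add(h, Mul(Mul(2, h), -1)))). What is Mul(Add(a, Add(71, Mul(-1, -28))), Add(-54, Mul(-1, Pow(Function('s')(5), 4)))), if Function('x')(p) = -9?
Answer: -35161110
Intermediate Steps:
Function('s')(h) = Pow(h, 2) (Function('s')(h) = Mul(-1, Mul(h, Add(h, Mul(-2, h)))) = Mul(-1, Mul(h, Mul(-1, h))) = Mul(-1, Mul(-1, Pow(h, 2))) = Pow(h, 2))
a = -9
Mul(Add(a, Add(71, Mul(-1, -28))), Add(-54, Mul(-1, Pow(Function('s')(5), 4)))) = Mul(Add(-9, Add(71, Mul(-1, -28))), Add(-54, Mul(-1, Pow(Pow(5, 2), 4)))) = Mul(Add(-9, Add(71, 28)), Add(-54, Mul(-1, Pow(25, 4)))) = Mul(Add(-9, 99), Add(-54, Mul(-1, 390625))) = Mul(90, Add(-54, -390625)) = Mul(90, -390679) = -35161110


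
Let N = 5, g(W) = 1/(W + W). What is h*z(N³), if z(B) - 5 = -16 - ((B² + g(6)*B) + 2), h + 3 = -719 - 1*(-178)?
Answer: 25538216/3 ≈ 8.5127e+6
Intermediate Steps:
h = -544 (h = -3 + (-719 - 1*(-178)) = -3 + (-719 + 178) = -3 - 541 = -544)
g(W) = 1/(2*W)
z(B) = -13 - B² - B/12 (z(B) = 5 + (-16 - ((B² + ((½)/6)*B) + 2)) = 5 + (-16 - ((B² + ((½)*(⅙))*B) + 2)) = 5 + (-16 - ((B² + B/12) + 2)) = 5 + (-16 - (2 + B² + B/12)) = 5 + (-16 + (-2 - B² - B/12)) = 5 + (-18 - B² - B/12) = -13 - B² - B/12)
h*z(N³) = -544*(-13 - (5³)² - 1/12*5³) = -544*(-13 - 1*125² - 1/12*125) = -544*(-13 - 1*15625 - 125/12) = -544*(-13 - 15625 - 125/12) = -544*(-187781/12) = 25538216/3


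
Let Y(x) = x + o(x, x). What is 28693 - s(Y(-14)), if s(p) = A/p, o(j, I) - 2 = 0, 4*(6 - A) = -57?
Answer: 459115/16 ≈ 28695.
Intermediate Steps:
A = 81/4 (A = 6 - ¼*(-57) = 6 + 57/4 = 81/4 ≈ 20.250)
o(j, I) = 2 (o(j, I) = 2 + 0 = 2)
Y(x) = 2 + x (Y(x) = x + 2 = 2 + x)
s(p) = 81/(4*p)
28693 - s(Y(-14)) = 28693 - 81/(4*(2 - 14)) = 28693 - 81/(4*(-12)) = 28693 - 81*(-1)/(4*12) = 28693 - 1*(-27/16) = 28693 + 27/16 = 459115/16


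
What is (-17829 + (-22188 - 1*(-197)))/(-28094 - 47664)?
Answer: 19910/37879 ≈ 0.52562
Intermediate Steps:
(-17829 + (-22188 - 1*(-197)))/(-28094 - 47664) = (-17829 + (-22188 + 197))/(-75758) = (-17829 - 21991)*(-1/75758) = -39820*(-1/75758) = 19910/37879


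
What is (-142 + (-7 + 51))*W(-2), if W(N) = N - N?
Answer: 0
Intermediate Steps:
W(N) = 0
(-142 + (-7 + 51))*W(-2) = (-142 + (-7 + 51))*0 = (-142 + 44)*0 = -98*0 = 0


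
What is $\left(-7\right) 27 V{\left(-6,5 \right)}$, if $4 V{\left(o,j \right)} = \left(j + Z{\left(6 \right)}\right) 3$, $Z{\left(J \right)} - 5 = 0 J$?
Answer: $- \frac{2835}{2} \approx -1417.5$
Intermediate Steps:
$Z{\left(J \right)} = 5$ ($Z{\left(J \right)} = 5 + 0 J = 5 + 0 = 5$)
$V{\left(o,j \right)} = \frac{15}{4} + \frac{3 j}{4}$ ($V{\left(o,j \right)} = \frac{\left(j + 5\right) 3}{4} = \frac{\left(5 + j\right) 3}{4} = \frac{15 + 3 j}{4} = \frac{15}{4} + \frac{3 j}{4}$)
$\left(-7\right) 27 V{\left(-6,5 \right)} = \left(-7\right) 27 \left(\frac{15}{4} + \frac{3}{4} \cdot 5\right) = - 189 \left(\frac{15}{4} + \frac{15}{4}\right) = \left(-189\right) \frac{15}{2} = - \frac{2835}{2}$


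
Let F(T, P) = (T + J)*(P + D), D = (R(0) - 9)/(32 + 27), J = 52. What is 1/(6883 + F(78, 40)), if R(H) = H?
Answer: 59/711727 ≈ 8.2897e-5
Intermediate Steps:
D = -9/59 (D = (0 - 9)/(32 + 27) = -9/59 ≈ -0.15254)
F(T, P) = (52 + T)*(-9/59 + P) (F(T, P) = (T + 52)*(P - 9/59) = (52 + T)*(-9/59 + P))
1/(6883 + F(78, 40)) = 1/(6883 + (-468/59 + 52*40 - 9/59*78 + 40*78)) = 1/(6883 + (-468/59 + 2080 - 702/59 + 3120)) = 1/(6883 + 305630/59) = 1/(711727/59) = 59/711727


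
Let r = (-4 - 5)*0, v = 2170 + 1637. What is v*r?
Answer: 0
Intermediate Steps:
v = 3807
r = 0 (r = -9*0 = 0)
v*r = 3807*0 = 0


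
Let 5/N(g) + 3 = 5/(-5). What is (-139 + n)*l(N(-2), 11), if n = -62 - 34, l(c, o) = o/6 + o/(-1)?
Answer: 12925/6 ≈ 2154.2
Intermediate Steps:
N(g) = -5/4 (N(g) = 5/(-3 + 5/(-5)) = 5/(-3 + 5*(-⅕)) = 5/(-3 - 1) = 5/(-4) = 5*(-¼) = -5/4)
l(c, o) = -5*o/6 (l(c, o) = o*(⅙) + o*(-1) = o/6 - o = -5*o/6)
n = -96
(-139 + n)*l(N(-2), 11) = (-139 - 96)*(-⅚*11) = -235*(-55/6) = 12925/6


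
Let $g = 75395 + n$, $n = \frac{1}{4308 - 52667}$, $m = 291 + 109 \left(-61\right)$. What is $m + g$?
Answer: $\frac{3338560282}{48359} \approx 69037.0$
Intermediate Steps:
$m = -6358$ ($m = 291 - 6649 = -6358$)
$n = - \frac{1}{48359}$ ($n = \frac{1}{-48359} = - \frac{1}{48359} \approx -2.0679 \cdot 10^{-5}$)
$g = \frac{3646026804}{48359}$ ($g = 75395 - \frac{1}{48359} = \frac{3646026804}{48359} \approx 75395.0$)
$m + g = -6358 + \frac{3646026804}{48359} = \frac{3338560282}{48359}$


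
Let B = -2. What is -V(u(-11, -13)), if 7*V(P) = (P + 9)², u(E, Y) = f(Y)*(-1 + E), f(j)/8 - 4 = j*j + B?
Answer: -269189649/7 ≈ -3.8456e+7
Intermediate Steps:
f(j) = 16 + 8*j² (f(j) = 32 + 8*(j*j - 2) = 32 + 8*(j² - 2) = 32 + 8*(-2 + j²) = 32 + (-16 + 8*j²) = 16 + 8*j²)
u(E, Y) = (-1 + E)*(16 + 8*Y²) (u(E, Y) = (16 + 8*Y²)*(-1 + E) = (-1 + E)*(16 + 8*Y²))
V(P) = (9 + P)²/7 (V(P) = (P + 9)²/7 = (9 + P)²/7)
-V(u(-11, -13)) = -(9 + 8*(-1 - 11)*(2 + (-13)²))²/7 = -(9 + 8*(-12)*(2 + 169))²/7 = -(9 + 8*(-12)*171)²/7 = -(9 - 16416)²/7 = -(-16407)²/7 = -269189649/7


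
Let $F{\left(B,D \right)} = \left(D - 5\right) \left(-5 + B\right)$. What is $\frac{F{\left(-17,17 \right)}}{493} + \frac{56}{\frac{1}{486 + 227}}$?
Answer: $\frac{19684240}{493} \approx 39927.0$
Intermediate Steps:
$F{\left(B,D \right)} = \left(-5 + B\right) \left(-5 + D\right)$ ($F{\left(B,D \right)} = \left(-5 + D\right) \left(-5 + B\right) = \left(-5 + B\right) \left(-5 + D\right)$)
$\frac{F{\left(-17,17 \right)}}{493} + \frac{56}{\frac{1}{486 + 227}} = \frac{25 - -85 - 85 - 289}{493} + \frac{56}{\frac{1}{486 + 227}} = \left(25 + 85 - 85 - 289\right) \frac{1}{493} + \frac{56}{\frac{1}{713}} = \left(-264\right) \frac{1}{493} + 56 \frac{1}{\frac{1}{713}} = - \frac{264}{493} + 56 \cdot 713 = - \frac{264}{493} + 39928 = \frac{19684240}{493}$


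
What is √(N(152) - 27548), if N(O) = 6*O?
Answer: 2*I*√6659 ≈ 163.21*I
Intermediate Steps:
√(N(152) - 27548) = √(6*152 - 27548) = √(912 - 27548) = √(-26636) = 2*I*√6659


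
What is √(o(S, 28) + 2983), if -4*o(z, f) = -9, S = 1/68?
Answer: √11941/2 ≈ 54.637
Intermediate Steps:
S = 1/68 ≈ 0.014706
o(z, f) = 9/4 (o(z, f) = -¼*(-9) = 9/4)
√(o(S, 28) + 2983) = √(9/4 + 2983) = √(11941/4) = √11941/2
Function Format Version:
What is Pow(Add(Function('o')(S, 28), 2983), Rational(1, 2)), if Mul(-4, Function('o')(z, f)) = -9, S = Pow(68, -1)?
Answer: Mul(Rational(1, 2), Pow(11941, Rational(1, 2))) ≈ 54.637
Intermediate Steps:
S = Rational(1, 68) ≈ 0.014706
Function('o')(z, f) = Rational(9, 4) (Function('o')(z, f) = Mul(Rational(-1, 4), -9) = Rational(9, 4))
Pow(Add(Function('o')(S, 28), 2983), Rational(1, 2)) = Pow(Add(Rational(9, 4), 2983), Rational(1, 2)) = Pow(Rational(11941, 4), Rational(1, 2)) = Mul(Rational(1, 2), Pow(11941, Rational(1, 2)))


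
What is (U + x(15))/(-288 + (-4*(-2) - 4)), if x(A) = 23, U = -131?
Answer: 27/71 ≈ 0.38028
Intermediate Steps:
(U + x(15))/(-288 + (-4*(-2) - 4)) = (-131 + 23)/(-288 + (-4*(-2) - 4)) = -108/(-288 + (8 - 4)) = -108/(-288 + 4) = -108/(-284) = -108*(-1/284) = 27/71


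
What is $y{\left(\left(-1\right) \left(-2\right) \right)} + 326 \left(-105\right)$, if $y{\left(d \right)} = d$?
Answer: $-34228$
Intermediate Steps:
$y{\left(\left(-1\right) \left(-2\right) \right)} + 326 \left(-105\right) = \left(-1\right) \left(-2\right) + 326 \left(-105\right) = 2 - 34230 = -34228$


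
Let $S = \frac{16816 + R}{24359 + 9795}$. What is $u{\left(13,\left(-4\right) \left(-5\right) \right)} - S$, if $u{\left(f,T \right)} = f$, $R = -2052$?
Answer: $\frac{214619}{17077} \approx 12.568$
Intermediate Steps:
$S = \frac{7382}{17077}$ ($S = \frac{16816 - 2052}{24359 + 9795} = \frac{14764}{34154} = 14764 \cdot \frac{1}{34154} = \frac{7382}{17077} \approx 0.43228$)
$u{\left(13,\left(-4\right) \left(-5\right) \right)} - S = 13 - \frac{7382}{17077} = \frac{214619}{17077}$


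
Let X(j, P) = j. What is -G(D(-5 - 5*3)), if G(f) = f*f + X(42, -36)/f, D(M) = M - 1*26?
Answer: -48647/23 ≈ -2115.1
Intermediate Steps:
D(M) = -26 + M (D(M) = M - 26 = -26 + M)
G(f) = f² + 42/f (G(f) = f*f + 42/f = f² + 42/f)
-G(D(-5 - 5*3)) = -(42 + (-26 + (-5 - 5*3))³)/(-26 + (-5 - 5*3)) = -(42 + (-26 + (-5 - 15))³)/(-26 + (-5 - 15)) = -(42 + (-26 - 20)³)/(-26 - 20) = -(42 + (-46)³)/(-46) = -(-1)*(42 - 97336)/46 = -(-1)*(-97294)/46 = -1*48647/23 = -48647/23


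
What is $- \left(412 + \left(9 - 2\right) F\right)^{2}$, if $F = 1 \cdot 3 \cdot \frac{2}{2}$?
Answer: $-187489$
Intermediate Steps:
$F = 3$ ($F = 3 \cdot 2 \cdot \frac{1}{2} = 3 \cdot 1 = 3$)
$- \left(412 + \left(9 - 2\right) F\right)^{2} = - \left(412 + \left(9 - 2\right) 3\right)^{2} = - \left(412 + 7 \cdot 3\right)^{2} = - \left(412 + 21\right)^{2} = - 433^{2} = \left(-1\right) 187489 = -187489$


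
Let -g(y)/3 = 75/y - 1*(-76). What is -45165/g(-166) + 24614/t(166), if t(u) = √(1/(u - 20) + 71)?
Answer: 2499130/12541 + 24614*√1513582/10367 ≈ 3120.3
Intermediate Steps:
t(u) = √(71 + 1/(-20 + u)) (t(u) = √(1/(-20 + u) + 71) = √(71 + 1/(-20 + u)))
g(y) = -228 - 225/y (g(y) = -3*(75/y - 1*(-76)) = -3*(75/y + 76) = -3*(76 + 75/y) = -228 - 225/y)
-45165/g(-166) + 24614/t(166) = -45165/(-228 - 225/(-166)) + 24614/(√((-1419 + 71*166)/(-20 + 166))) = -45165/(-228 - 225*(-1/166)) + 24614/(√((-1419 + 11786)/146)) = -45165/(-228 + 225/166) + 24614/(√((1/146)*10367)) = -45165/(-37623/166) + 24614/(√(10367/146)) = -45165*(-166/37623) + 24614/((√1513582/146)) = 2499130/12541 + 24614*(√1513582/10367) = 2499130/12541 + 24614*√1513582/10367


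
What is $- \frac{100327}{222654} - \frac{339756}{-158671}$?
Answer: $\frac{59729047007}{35328732834} \approx 1.6907$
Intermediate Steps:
$- \frac{100327}{222654} - \frac{339756}{-158671} = \left(-100327\right) \frac{1}{222654} - - \frac{339756}{158671} = - \frac{100327}{222654} + \frac{339756}{158671} = \frac{59729047007}{35328732834}$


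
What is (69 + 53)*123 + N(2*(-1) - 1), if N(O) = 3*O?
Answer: 14997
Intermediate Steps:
(69 + 53)*123 + N(2*(-1) - 1) = (69 + 53)*123 + 3*(2*(-1) - 1) = 122*123 + 3*(-2 - 1) = 15006 + 3*(-3) = 15006 - 9 = 14997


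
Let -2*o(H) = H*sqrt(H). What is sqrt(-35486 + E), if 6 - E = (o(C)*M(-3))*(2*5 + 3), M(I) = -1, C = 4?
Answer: 6*I*sqrt(987) ≈ 188.5*I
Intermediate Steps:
o(H) = -H**(3/2)/2 (o(H) = -H*sqrt(H)/2 = -H**(3/2)/2)
E = -46 (E = 6 - -4**(3/2)/2*(-1)*(2*5 + 3) = 6 - -1/2*8*(-1)*(10 + 3) = 6 - (-4*(-1))*13 = 6 - 4*13 = 6 - 1*52 = 6 - 52 = -46)
sqrt(-35486 + E) = sqrt(-35486 - 46) = sqrt(-35532) = 6*I*sqrt(987)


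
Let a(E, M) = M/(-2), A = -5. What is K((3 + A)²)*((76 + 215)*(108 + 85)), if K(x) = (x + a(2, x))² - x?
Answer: 0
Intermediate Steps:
a(E, M) = -M/2 (a(E, M) = M*(-½) = -M/2)
K(x) = -x + x²/4 (K(x) = (x - x/2)² - x = (x/2)² - x = x²/4 - x = -x + x²/4)
K((3 + A)²)*((76 + 215)*(108 + 85)) = ((3 - 5)²*(-4 + (3 - 5)²)/4)*((76 + 215)*(108 + 85)) = ((¼)*(-2)²*(-4 + (-2)²))*(291*193) = ((¼)*4*(-4 + 4))*56163 = ((¼)*4*0)*56163 = 0*56163 = 0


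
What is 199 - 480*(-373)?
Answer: 179239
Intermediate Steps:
199 - 480*(-373) = 199 + 179040 = 179239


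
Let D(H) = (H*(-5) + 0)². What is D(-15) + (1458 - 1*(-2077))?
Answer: 9160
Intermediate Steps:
D(H) = 25*H² (D(H) = (-5*H + 0)² = (-5*H)² = 25*H²)
D(-15) + (1458 - 1*(-2077)) = 25*(-15)² + (1458 - 1*(-2077)) = 25*225 + (1458 + 2077) = 5625 + 3535 = 9160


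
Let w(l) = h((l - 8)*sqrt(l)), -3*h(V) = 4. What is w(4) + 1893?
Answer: 5675/3 ≈ 1891.7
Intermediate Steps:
h(V) = -4/3 (h(V) = -1/3*4 = -4/3)
w(l) = -4/3
w(4) + 1893 = -4/3 + 1893 = 5675/3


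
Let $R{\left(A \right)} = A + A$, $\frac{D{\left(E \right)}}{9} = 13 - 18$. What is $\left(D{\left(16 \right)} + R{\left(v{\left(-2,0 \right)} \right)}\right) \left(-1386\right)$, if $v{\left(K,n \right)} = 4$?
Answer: $51282$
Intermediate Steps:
$D{\left(E \right)} = -45$ ($D{\left(E \right)} = 9 \left(13 - 18\right) = 9 \left(-5\right) = -45$)
$R{\left(A \right)} = 2 A$
$\left(D{\left(16 \right)} + R{\left(v{\left(-2,0 \right)} \right)}\right) \left(-1386\right) = \left(-45 + 2 \cdot 4\right) \left(-1386\right) = \left(-45 + 8\right) \left(-1386\right) = \left(-37\right) \left(-1386\right) = 51282$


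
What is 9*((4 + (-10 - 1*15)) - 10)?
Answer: -279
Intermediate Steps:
9*((4 + (-10 - 1*15)) - 10) = 9*((4 + (-10 - 15)) - 10) = 9*((4 - 25) - 10) = 9*(-21 - 10) = 9*(-31) = -279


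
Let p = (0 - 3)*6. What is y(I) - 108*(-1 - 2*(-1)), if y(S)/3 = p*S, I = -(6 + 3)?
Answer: 378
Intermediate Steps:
I = -9 (I = -1*9 = -9)
p = -18 (p = -3*6 = -18)
y(S) = -54*S (y(S) = 3*(-18*S) = -54*S)
y(I) - 108*(-1 - 2*(-1)) = -54*(-9) - 108*(-1 - 2*(-1)) = 486 - 108*(-1 + 2) = 486 - 108*1 = 486 - 108 = 378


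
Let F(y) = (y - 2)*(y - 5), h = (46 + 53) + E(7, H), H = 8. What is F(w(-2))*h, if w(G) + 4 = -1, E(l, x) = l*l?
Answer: 10360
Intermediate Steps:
E(l, x) = l²
w(G) = -5 (w(G) = -4 - 1 = -5)
h = 148 (h = (46 + 53) + 7² = 99 + 49 = 148)
F(y) = (-5 + y)*(-2 + y) (F(y) = (-2 + y)*(-5 + y) = (-5 + y)*(-2 + y))
F(w(-2))*h = (10 + (-5)² - 7*(-5))*148 = (10 + 25 + 35)*148 = 70*148 = 10360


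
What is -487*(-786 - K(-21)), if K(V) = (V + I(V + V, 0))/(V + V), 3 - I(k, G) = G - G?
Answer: 2680935/7 ≈ 3.8299e+5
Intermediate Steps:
I(k, G) = 3 (I(k, G) = 3 - (G - G) = 3 - 1*0 = 3 + 0 = 3)
K(V) = (3 + V)/(2*V) (K(V) = (V + 3)/(V + V) = (3 + V)/((2*V)) = (3 + V)*(1/(2*V)) = (3 + V)/(2*V))
-487*(-786 - K(-21)) = -487*(-786 - (3 - 21)/(2*(-21))) = -487*(-786 - (-1)*(-18)/(2*21)) = -487*(-786 - 1*3/7) = -487*(-786 - 3/7) = -487*(-5505/7) = 2680935/7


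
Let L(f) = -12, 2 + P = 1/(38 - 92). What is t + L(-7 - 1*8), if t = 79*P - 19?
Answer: -10285/54 ≈ -190.46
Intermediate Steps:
P = -109/54 (P = -2 + 1/(38 - 92) = -2 + 1/(-54) = -2 - 1/54 = -109/54 ≈ -2.0185)
t = -9637/54 (t = 79*(-109/54) - 19 = -8611/54 - 19 = -9637/54 ≈ -178.46)
t + L(-7 - 1*8) = -9637/54 - 12 = -10285/54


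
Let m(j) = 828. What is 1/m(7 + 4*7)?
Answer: 1/828 ≈ 0.0012077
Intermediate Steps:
1/m(7 + 4*7) = 1/828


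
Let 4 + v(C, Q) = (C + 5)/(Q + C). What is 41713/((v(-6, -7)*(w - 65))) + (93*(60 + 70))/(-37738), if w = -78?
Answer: 783691352/10585509 ≈ 74.034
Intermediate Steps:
v(C, Q) = -4 + (5 + C)/(C + Q) (v(C, Q) = -4 + (C + 5)/(Q + C) = -4 + (5 + C)/(C + Q))
41713/((v(-6, -7)*(w - 65))) + (93*(60 + 70))/(-37738) = 41713/((((5 - 4*(-7) - 3*(-6))/(-6 - 7))*(-78 - 65))) + (93*(60 + 70))/(-37738) = 41713/((((5 + 28 + 18)/(-13))*(-143))) + (93*130)*(-1/37738) = 41713/((-1/13*51*(-143))) + 12090*(-1/37738) = 41713/((-51/13*(-143))) - 6045/18869 = 41713/561 - 6045/18869 = 783691352/10585509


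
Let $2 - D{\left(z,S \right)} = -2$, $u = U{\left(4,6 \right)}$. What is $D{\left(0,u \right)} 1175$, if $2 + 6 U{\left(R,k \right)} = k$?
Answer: $4700$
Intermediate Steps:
$U{\left(R,k \right)} = - \frac{1}{3} + \frac{k}{6}$
$u = \frac{2}{3}$ ($u = - \frac{1}{3} + \frac{1}{6} \cdot 6 = - \frac{1}{3} + 1 = \frac{2}{3} \approx 0.66667$)
$D{\left(z,S \right)} = 4$ ($D{\left(z,S \right)} = 2 - -2 = 2 + 2 = 4$)
$D{\left(0,u \right)} 1175 = 4 \cdot 1175 = 4700$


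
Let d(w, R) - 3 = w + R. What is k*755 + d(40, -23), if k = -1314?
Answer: -992050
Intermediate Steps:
d(w, R) = 3 + R + w (d(w, R) = 3 + (w + R) = 3 + (R + w) = 3 + R + w)
k*755 + d(40, -23) = -1314*755 + (3 - 23 + 40) = -992070 + 20 = -992050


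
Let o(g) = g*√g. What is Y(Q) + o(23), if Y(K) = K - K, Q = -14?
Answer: 23*√23 ≈ 110.30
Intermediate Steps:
o(g) = g^(3/2)
Y(K) = 0
Y(Q) + o(23) = 0 + 23^(3/2) = 0 + 23*√23 = 23*√23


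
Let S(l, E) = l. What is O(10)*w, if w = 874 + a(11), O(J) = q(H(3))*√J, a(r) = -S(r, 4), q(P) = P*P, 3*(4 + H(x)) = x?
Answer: 7767*√10 ≈ 24561.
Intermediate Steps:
H(x) = -4 + x/3
q(P) = P²
a(r) = -r
O(J) = 9*√J (O(J) = (-4 + (⅓)*3)²*√J = (-4 + 1)²*√J = (-3)²*√J = 9*√J)
w = 863 (w = 874 - 1*11 = 874 - 11 = 863)
O(10)*w = (9*√10)*863 = 7767*√10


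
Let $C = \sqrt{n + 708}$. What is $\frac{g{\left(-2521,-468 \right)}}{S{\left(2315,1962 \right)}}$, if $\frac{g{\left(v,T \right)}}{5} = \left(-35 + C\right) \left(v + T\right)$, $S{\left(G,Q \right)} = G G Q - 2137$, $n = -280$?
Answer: $\frac{523075}{10514797313} - \frac{29890 \sqrt{107}}{10514797313} \approx 2.0342 \cdot 10^{-5}$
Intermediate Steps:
$S{\left(G,Q \right)} = -2137 + Q G^{2}$ ($S{\left(G,Q \right)} = G^{2} Q - 2137 = Q G^{2} - 2137 = -2137 + Q G^{2}$)
$C = 2 \sqrt{107}$ ($C = \sqrt{-280 + 708} = \sqrt{428} = 2 \sqrt{107} \approx 20.688$)
$g{\left(v,T \right)} = 5 \left(-35 + 2 \sqrt{107}\right) \left(T + v\right)$ ($g{\left(v,T \right)} = 5 \left(-35 + 2 \sqrt{107}\right) \left(v + T\right) = 5 \left(-35 + 2 \sqrt{107}\right) \left(T + v\right)$)
$\frac{g{\left(-2521,-468 \right)}}{S{\left(2315,1962 \right)}} = \frac{\left(-175\right) \left(-468\right) - -441175 + 10 \left(-468\right) \sqrt{107} + 10 \left(-2521\right) \sqrt{107}}{-2137 + 1962 \cdot 2315^{2}} = \frac{81900 + 441175 - 4680 \sqrt{107} - 25210 \sqrt{107}}{-2137 + 1962 \cdot 5359225} = \frac{523075 - 29890 \sqrt{107}}{-2137 + 10514799450} = \frac{523075 - 29890 \sqrt{107}}{10514797313} = \left(523075 - 29890 \sqrt{107}\right) \frac{1}{10514797313} = \frac{523075}{10514797313} - \frac{29890 \sqrt{107}}{10514797313}$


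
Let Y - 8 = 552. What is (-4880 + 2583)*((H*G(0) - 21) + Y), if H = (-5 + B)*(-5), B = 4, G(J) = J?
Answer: -1238083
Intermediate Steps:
Y = 560 (Y = 8 + 552 = 560)
H = 5 (H = (-5 + 4)*(-5) = -1*(-5) = 5)
(-4880 + 2583)*((H*G(0) - 21) + Y) = (-4880 + 2583)*((5*0 - 21) + 560) = -2297*((0 - 21) + 560) = -2297*(-21 + 560) = -2297*539 = -1238083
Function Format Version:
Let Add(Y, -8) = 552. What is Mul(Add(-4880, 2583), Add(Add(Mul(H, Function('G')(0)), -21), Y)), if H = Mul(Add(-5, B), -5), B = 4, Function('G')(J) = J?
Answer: -1238083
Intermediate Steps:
Y = 560 (Y = Add(8, 552) = 560)
H = 5 (H = Mul(Add(-5, 4), -5) = Mul(-1, -5) = 5)
Mul(Add(-4880, 2583), Add(Add(Mul(H, Function('G')(0)), -21), Y)) = Mul(Add(-4880, 2583), Add(Add(Mul(5, 0), -21), 560)) = Mul(-2297, Add(Add(0, -21), 560)) = Mul(-2297, Add(-21, 560)) = Mul(-2297, 539) = -1238083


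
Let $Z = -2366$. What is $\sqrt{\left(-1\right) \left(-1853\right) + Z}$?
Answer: $3 i \sqrt{57} \approx 22.65 i$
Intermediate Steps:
$\sqrt{\left(-1\right) \left(-1853\right) + Z} = \sqrt{\left(-1\right) \left(-1853\right) - 2366} = \sqrt{1853 - 2366} = \sqrt{-513} = 3 i \sqrt{57}$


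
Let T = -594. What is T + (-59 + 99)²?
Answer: 1006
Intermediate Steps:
T + (-59 + 99)² = -594 + (-59 + 99)² = -594 + 40² = -594 + 1600 = 1006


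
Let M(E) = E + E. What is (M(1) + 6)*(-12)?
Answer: -96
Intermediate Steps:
M(E) = 2*E
(M(1) + 6)*(-12) = (2*1 + 6)*(-12) = (2 + 6)*(-12) = 8*(-12) = -96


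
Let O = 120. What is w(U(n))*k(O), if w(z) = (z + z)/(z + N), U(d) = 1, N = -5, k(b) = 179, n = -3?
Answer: -179/2 ≈ -89.500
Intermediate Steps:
w(z) = 2*z/(-5 + z) (w(z) = (z + z)/(z - 5) = (2*z)/(-5 + z) = 2*z/(-5 + z))
w(U(n))*k(O) = (2*1/(-5 + 1))*179 = (2*1/(-4))*179 = (2*1*(-1/4))*179 = -1/2*179 = -179/2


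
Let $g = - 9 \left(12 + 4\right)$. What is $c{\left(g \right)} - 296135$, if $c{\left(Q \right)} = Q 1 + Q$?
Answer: $-296423$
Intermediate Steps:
$g = -144$ ($g = \left(-9\right) 16 = -144$)
$c{\left(Q \right)} = 2 Q$ ($c{\left(Q \right)} = Q + Q = 2 Q$)
$c{\left(g \right)} - 296135 = 2 \left(-144\right) - 296135 = -288 - 296135 = -296423$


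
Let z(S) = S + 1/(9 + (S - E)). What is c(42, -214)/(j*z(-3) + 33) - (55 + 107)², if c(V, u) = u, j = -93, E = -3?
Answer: -23751462/905 ≈ -26245.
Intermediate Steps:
z(S) = S + 1/(12 + S) (z(S) = S + 1/(9 + (S - 1*(-3))) = S + 1/(9 + (S + 3)) = S + 1/(9 + (3 + S)) = S + 1/(12 + S))
c(42, -214)/(j*z(-3) + 33) - (55 + 107)² = -214/(-93*(1 + (-3)² + 12*(-3))/(12 - 3) + 33) - (55 + 107)² = -214/(-93*(1 + 9 - 36)/9 + 33) - 1*162² = -214/(-31*(-26)/3 + 33) - 1*26244 = -214/(-93*(-26/9) + 33) - 26244 = -214/(806/3 + 33) - 26244 = -214/905/3 - 26244 = -214*3/905 - 26244 = -642/905 - 26244 = -23751462/905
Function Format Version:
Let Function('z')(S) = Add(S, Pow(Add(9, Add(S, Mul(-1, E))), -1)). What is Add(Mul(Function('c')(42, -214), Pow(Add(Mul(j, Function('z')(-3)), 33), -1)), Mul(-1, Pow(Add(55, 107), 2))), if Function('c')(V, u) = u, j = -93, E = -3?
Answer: Rational(-23751462, 905) ≈ -26245.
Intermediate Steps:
Function('z')(S) = Add(S, Pow(Add(12, S), -1)) (Function('z')(S) = Add(S, Pow(Add(9, Add(S, Mul(-1, -3))), -1)) = Add(S, Pow(Add(9, Add(S, 3)), -1)) = Add(S, Pow(Add(9, Add(3, S)), -1)) = Add(S, Pow(Add(12, S), -1)))
Add(Mul(Function('c')(42, -214), Pow(Add(Mul(j, Function('z')(-3)), 33), -1)), Mul(-1, Pow(Add(55, 107), 2))) = Add(Mul(-214, Pow(Add(Mul(-93, Mul(Pow(Add(12, -3), -1), Add(1, Pow(-3, 2), Mul(12, -3)))), 33), -1)), Mul(-1, Pow(Add(55, 107), 2))) = Add(Mul(-214, Pow(Add(Mul(-93, Mul(Pow(9, -1), Add(1, 9, -36))), 33), -1)), Mul(-1, Pow(162, 2))) = Add(Mul(-214, Pow(Add(Mul(-93, Mul(Rational(1, 9), -26)), 33), -1)), Mul(-1, 26244)) = Add(Mul(-214, Pow(Add(Mul(-93, Rational(-26, 9)), 33), -1)), -26244) = Add(Mul(-214, Pow(Add(Rational(806, 3), 33), -1)), -26244) = Add(Mul(-214, Pow(Rational(905, 3), -1)), -26244) = Add(Mul(-214, Rational(3, 905)), -26244) = Add(Rational(-642, 905), -26244) = Rational(-23751462, 905)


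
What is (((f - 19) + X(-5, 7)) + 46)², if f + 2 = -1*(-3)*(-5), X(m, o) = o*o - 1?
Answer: 3364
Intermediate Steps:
X(m, o) = -1 + o² (X(m, o) = o² - 1 = -1 + o²)
f = -17 (f = -2 - 1*(-3)*(-5) = -2 + 3*(-5) = -2 - 15 = -17)
(((f - 19) + X(-5, 7)) + 46)² = (((-17 - 19) + (-1 + 7²)) + 46)² = ((-36 + (-1 + 49)) + 46)² = ((-36 + 48) + 46)² = (12 + 46)² = 58² = 3364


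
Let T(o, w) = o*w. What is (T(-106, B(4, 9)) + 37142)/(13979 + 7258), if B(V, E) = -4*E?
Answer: 40958/21237 ≈ 1.9286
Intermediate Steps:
(T(-106, B(4, 9)) + 37142)/(13979 + 7258) = (-(-424)*9 + 37142)/(13979 + 7258) = (-106*(-36) + 37142)/21237 = (3816 + 37142)*(1/21237) = 40958*(1/21237) = 40958/21237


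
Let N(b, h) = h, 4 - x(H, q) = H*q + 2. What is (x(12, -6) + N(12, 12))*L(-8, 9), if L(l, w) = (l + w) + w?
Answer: 860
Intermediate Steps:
x(H, q) = 2 - H*q (x(H, q) = 4 - (H*q + 2) = 4 - (2 + H*q) = 4 + (-2 - H*q) = 2 - H*q)
L(l, w) = l + 2*w
(x(12, -6) + N(12, 12))*L(-8, 9) = ((2 - 1*12*(-6)) + 12)*(-8 + 2*9) = ((2 + 72) + 12)*(-8 + 18) = (74 + 12)*10 = 86*10 = 860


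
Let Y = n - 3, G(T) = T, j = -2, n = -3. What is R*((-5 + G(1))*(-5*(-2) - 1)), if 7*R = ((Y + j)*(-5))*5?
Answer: -7200/7 ≈ -1028.6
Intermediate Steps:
Y = -6 (Y = -3 - 3 = -6)
R = 200/7 (R = (((-6 - 2)*(-5))*5)/7 = (-8*(-5)*5)/7 = (40*5)/7 = (⅐)*200 = 200/7 ≈ 28.571)
R*((-5 + G(1))*(-5*(-2) - 1)) = 200*((-5 + 1)*(-5*(-2) - 1))/7 = 200*(-4*(10 - 1))/7 = 200*(-4*9)/7 = (200/7)*(-36) = -7200/7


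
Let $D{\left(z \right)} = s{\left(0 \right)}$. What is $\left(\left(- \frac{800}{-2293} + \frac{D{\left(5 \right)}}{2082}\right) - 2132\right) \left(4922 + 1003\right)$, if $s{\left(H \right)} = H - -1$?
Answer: $- \frac{20098697189525}{1591342} \approx -1.263 \cdot 10^{7}$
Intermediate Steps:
$s{\left(H \right)} = 1 + H$ ($s{\left(H \right)} = H + 1 = 1 + H$)
$D{\left(z \right)} = 1$ ($D{\left(z \right)} = 1 + 0 = 1$)
$\left(\left(- \frac{800}{-2293} + \frac{D{\left(5 \right)}}{2082}\right) - 2132\right) \left(4922 + 1003\right) = \left(\left(- \frac{800}{-2293} + 1 \cdot \frac{1}{2082}\right) - 2132\right) \left(4922 + 1003\right) = \left(\left(\left(-800\right) \left(- \frac{1}{2293}\right) + 1 \cdot \frac{1}{2082}\right) - 2132\right) 5925 = \left(\left(\frac{800}{2293} + \frac{1}{2082}\right) - 2132\right) 5925 = \left(\frac{1667893}{4774026} - 2132\right) 5925 = \left(- \frac{10176555539}{4774026}\right) 5925 = - \frac{20098697189525}{1591342}$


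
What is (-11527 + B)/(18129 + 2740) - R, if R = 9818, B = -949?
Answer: -204904318/20869 ≈ -9818.6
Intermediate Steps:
(-11527 + B)/(18129 + 2740) - R = (-11527 - 949)/(18129 + 2740) - 1*9818 = -12476/20869 - 9818 = -204904318/20869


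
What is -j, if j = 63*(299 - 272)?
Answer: -1701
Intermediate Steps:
j = 1701 (j = 63*27 = 1701)
-j = -1*1701 = -1701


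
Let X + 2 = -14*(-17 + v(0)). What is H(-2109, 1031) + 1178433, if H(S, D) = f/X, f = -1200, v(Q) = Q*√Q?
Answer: 69527247/59 ≈ 1.1784e+6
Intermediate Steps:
v(Q) = Q^(3/2)
X = 236 (X = -2 - 14*(-17 + 0^(3/2)) = -2 - 14*(-17 + 0) = -2 - 14*(-17) = -2 + 238 = 236)
H(S, D) = -300/59 (H(S, D) = -1200/236 = -1200*1/236 = -300/59)
H(-2109, 1031) + 1178433 = -300/59 + 1178433 = 69527247/59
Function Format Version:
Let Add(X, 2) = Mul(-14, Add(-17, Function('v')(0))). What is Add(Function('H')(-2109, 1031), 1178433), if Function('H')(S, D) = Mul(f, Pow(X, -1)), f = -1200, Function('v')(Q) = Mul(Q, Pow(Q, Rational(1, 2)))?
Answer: Rational(69527247, 59) ≈ 1.1784e+6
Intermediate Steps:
Function('v')(Q) = Pow(Q, Rational(3, 2))
X = 236 (X = Add(-2, Mul(-14, Add(-17, Pow(0, Rational(3, 2))))) = Add(-2, Mul(-14, Add(-17, 0))) = Add(-2, Mul(-14, -17)) = Add(-2, 238) = 236)
Function('H')(S, D) = Rational(-300, 59) (Function('H')(S, D) = Mul(-1200, Pow(236, -1)) = Mul(-1200, Rational(1, 236)) = Rational(-300, 59))
Add(Function('H')(-2109, 1031), 1178433) = Add(Rational(-300, 59), 1178433) = Rational(69527247, 59)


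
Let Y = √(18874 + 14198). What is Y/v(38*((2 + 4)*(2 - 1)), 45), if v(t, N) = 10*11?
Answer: 2*√2067/55 ≈ 1.6532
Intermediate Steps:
v(t, N) = 110
Y = 4*√2067 (Y = √33072 = 4*√2067 ≈ 181.86)
Y/v(38*((2 + 4)*(2 - 1)), 45) = (4*√2067)/110 = (4*√2067)*(1/110) = 2*√2067/55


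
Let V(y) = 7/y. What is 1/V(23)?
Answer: 23/7 ≈ 3.2857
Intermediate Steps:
1/V(23) = 1/(7/23) = 23/7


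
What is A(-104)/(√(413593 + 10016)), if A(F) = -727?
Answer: -727*√423609/423609 ≈ -1.1170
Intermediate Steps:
A(-104)/(√(413593 + 10016)) = -727/√(413593 + 10016) = -727*√423609/423609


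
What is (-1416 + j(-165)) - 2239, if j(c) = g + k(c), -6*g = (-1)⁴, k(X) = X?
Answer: -22921/6 ≈ -3820.2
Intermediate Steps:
g = -⅙ (g = -⅙*(-1)⁴ = -⅙*1 = -⅙ ≈ -0.16667)
j(c) = -⅙ + c
(-1416 + j(-165)) - 2239 = (-1416 + (-⅙ - 165)) - 2239 = (-1416 - 991/6) - 2239 = -9487/6 - 2239 = -22921/6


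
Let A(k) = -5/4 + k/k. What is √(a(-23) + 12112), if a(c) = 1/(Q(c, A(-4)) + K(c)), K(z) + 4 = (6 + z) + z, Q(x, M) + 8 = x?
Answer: √2725197/15 ≈ 110.05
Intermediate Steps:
A(k) = -¼ (A(k) = -5*¼ + 1 = -5/4 + 1 = -¼)
Q(x, M) = -8 + x
K(z) = 2 + 2*z (K(z) = -4 + ((6 + z) + z) = -4 + (6 + 2*z) = 2 + 2*z)
a(c) = 1/(-6 + 3*c) (a(c) = 1/((-8 + c) + (2 + 2*c)) = 1/(-6 + 3*c))
√(a(-23) + 12112) = √(1/(3*(-2 - 23)) + 12112) = √((⅓)/(-25) + 12112) = √((⅓)*(-1/25) + 12112) = √(-1/75 + 12112) = √(908399/75) = √2725197/15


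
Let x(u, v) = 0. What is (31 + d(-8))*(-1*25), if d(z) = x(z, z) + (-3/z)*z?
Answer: -700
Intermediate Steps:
d(z) = -3 (d(z) = 0 + (-3/z)*z = 0 - 3 = -3)
(31 + d(-8))*(-1*25) = (31 - 3)*(-1*25) = 28*(-25) = -700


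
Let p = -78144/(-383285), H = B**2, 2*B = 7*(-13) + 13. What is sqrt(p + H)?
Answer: sqrt(223476093476265)/383285 ≈ 39.003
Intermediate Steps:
B = -39 (B = (7*(-13) + 13)/2 = (-91 + 13)/2 = (1/2)*(-78) = -39)
H = 1521 (H = (-39)**2 = 1521)
p = 78144/383285 (p = -78144*(-1/383285) = 78144/383285 ≈ 0.20388)
sqrt(p + H) = sqrt(78144/383285 + 1521) = sqrt(583054629/383285) = sqrt(223476093476265)/383285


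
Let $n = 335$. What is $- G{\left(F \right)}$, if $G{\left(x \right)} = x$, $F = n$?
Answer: $-335$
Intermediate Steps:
$F = 335$
$- G{\left(F \right)} = \left(-1\right) 335 = -335$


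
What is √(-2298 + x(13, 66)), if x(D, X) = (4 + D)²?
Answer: 7*I*√41 ≈ 44.822*I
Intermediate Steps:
√(-2298 + x(13, 66)) = √(-2298 + (4 + 13)²) = √(-2298 + 17²) = √(-2298 + 289) = √(-2009) = 7*I*√41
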